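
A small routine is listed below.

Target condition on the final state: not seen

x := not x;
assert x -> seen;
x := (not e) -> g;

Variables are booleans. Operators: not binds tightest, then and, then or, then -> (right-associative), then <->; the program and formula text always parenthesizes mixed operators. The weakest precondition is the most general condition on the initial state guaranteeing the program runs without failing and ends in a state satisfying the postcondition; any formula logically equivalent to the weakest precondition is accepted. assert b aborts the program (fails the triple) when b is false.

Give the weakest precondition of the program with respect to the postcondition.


Working backward. After the program, not seen must hold.
Before x := (not e) -> g: not seen
Before assert x -> seen: (x -> seen) and (not seen)
Before x := not x: ((not x) -> seen) and (not seen)
Answer: WP = ((not x) -> seen) and (not seen)


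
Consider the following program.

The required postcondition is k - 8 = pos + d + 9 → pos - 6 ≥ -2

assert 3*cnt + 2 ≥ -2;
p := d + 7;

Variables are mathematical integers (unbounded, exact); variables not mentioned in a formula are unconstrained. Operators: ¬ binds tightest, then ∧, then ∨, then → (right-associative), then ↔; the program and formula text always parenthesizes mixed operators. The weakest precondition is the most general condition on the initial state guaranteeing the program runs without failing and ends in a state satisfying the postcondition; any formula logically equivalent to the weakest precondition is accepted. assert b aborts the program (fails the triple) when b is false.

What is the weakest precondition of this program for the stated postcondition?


Working backward. After the program, the postcondition k - 8 = pos + d + 9 → pos - 6 ≥ -2 must hold; in canonical form it is k = d + pos + 17 → pos ≥ 4.
Before p := d + 7: k = d + pos + 17 → pos ≥ 4
Before assert 3*cnt + 2 ≥ -2: 3*cnt ≥ -4 ∧ (k = d + pos + 17 → pos ≥ 4)
Answer: WP = 3*cnt ≥ -4 ∧ (k = d + pos + 17 → pos ≥ 4)


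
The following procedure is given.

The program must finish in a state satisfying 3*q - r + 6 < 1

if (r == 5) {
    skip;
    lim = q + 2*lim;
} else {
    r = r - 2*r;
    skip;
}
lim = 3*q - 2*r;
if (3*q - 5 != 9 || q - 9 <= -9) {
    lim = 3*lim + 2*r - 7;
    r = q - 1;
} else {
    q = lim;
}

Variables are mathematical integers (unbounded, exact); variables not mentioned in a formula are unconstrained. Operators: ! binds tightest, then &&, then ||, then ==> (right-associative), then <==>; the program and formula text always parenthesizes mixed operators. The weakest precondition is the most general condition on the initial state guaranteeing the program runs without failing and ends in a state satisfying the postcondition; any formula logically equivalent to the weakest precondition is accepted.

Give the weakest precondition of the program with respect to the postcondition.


Working backward. After the program, the postcondition 3*q - r + 6 < 1 must hold; in canonical form it is 3*q < r - 5.
Then branch requires 2*q < -6; else branch requires 3*lim < r - 5.
Before the if: ((3*q != 14 || q <= 0) ==> 2*q < -6) && ((!(3*q != 14 || q <= 0)) ==> 3*lim < r - 5)
Before lim := 3*q - 2*r: ((3*q != 14 || q <= 0) ==> 2*q < -6) && ((!(3*q != 14 || q <= 0)) ==> 9*q < 7*r - 5)
Then branch requires ((3*q != 14 || q <= 0) ==> 2*q < -6) && ((!(3*q != 14 || q <= 0)) ==> 9*q < 7*r - 5); else branch requires ((3*q != 14 || q <= 0) ==> 2*q < -6) && ((!(3*q != 14 || q <= 0)) ==> 9*q + 7*r < -5).
Before the if: (r == 5 ==> (((3*q != 14 || q <= 0) ==> 2*q < -6) && ((!(3*q != 14 || q <= 0)) ==> 9*q < 7*r - 5))) && ((!(r == 5)) ==> (((3*q != 14 || q <= 0) ==> 2*q < -6) && ((!(3*q != 14 || q <= 0)) ==> 9*q + 7*r < -5)))
Answer: WP = (r == 5 ==> (((3*q != 14 || q <= 0) ==> 2*q < -6) && ((!(3*q != 14 || q <= 0)) ==> 9*q < 7*r - 5))) && ((!(r == 5)) ==> (((3*q != 14 || q <= 0) ==> 2*q < -6) && ((!(3*q != 14 || q <= 0)) ==> 9*q + 7*r < -5)))


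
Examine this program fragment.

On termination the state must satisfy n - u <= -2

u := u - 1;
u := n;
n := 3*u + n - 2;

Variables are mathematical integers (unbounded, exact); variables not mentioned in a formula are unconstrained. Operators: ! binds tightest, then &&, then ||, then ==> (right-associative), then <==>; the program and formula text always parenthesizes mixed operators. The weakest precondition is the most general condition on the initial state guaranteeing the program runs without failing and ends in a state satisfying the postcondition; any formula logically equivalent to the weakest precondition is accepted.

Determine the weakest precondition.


Working backward. After the program, the postcondition n - u <= -2 must hold; in canonical form it is n <= u - 2.
Before n := 3*u + n - 2: n + 2*u <= 0
Before u := n: 3*n <= 0
Before u := u - 1: 3*n <= 0
Answer: WP = 3*n <= 0


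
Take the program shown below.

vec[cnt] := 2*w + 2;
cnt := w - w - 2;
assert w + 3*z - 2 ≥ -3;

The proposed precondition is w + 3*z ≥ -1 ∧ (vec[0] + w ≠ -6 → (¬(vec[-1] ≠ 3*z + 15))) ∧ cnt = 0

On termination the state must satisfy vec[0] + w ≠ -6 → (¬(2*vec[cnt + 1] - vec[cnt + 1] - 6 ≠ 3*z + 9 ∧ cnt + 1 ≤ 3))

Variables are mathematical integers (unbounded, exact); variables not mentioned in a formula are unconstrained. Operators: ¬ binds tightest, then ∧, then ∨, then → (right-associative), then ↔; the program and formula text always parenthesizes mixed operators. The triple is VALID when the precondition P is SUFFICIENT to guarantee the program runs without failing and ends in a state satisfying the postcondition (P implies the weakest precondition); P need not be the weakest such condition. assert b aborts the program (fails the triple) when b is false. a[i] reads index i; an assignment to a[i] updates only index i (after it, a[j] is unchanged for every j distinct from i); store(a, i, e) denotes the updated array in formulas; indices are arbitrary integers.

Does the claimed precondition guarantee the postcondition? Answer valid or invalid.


Working backward. After the program, the postcondition vec[0] + w ≠ -6 → (¬(2*vec[cnt + 1] - vec[cnt + 1] - 6 ≠ 3*z + 9 ∧ cnt + 1 ≤ 3)) must hold; in canonical form it is vec[0] + w ≠ -6 → (¬(vec[cnt + 1] ≠ 3*z + 15 ∧ cnt ≤ 2)).
Before assert w + 3*z - 2 ≥ -3: w + 3*z ≥ -1 ∧ (vec[0] + w ≠ -6 → (¬(vec[cnt + 1] ≠ 3*z + 15 ∧ cnt ≤ 2)))
Before cnt := w - w - 2: w + 3*z ≥ -1 ∧ (vec[0] + w ≠ -6 → (¬(vec[-1] ≠ 3*z + 15)))
Before vec[cnt] := 2*w + 2: w + 3*z ≥ -1 ∧ (store(vec, cnt, 2*w + 2)[0] + w ≠ -6 → (¬(store(vec, cnt, 2*w + 2)[-1] ≠ 3*z + 15)))
The weakest precondition is w + 3*z ≥ -1 ∧ (store(vec, cnt, 2*w + 2)[0] + w ≠ -6 → (¬(store(vec, cnt, 2*w + 2)[-1] ≠ 3*z + 15))).
Check whether w + 3*z ≥ -1 ∧ (vec[0] + w ≠ -6 → (¬(vec[-1] ≠ 3*z + 15))) ∧ cnt = 0 implies it.
Countermodel: at the initial state cnt = 0, vec = {[-1] = -15215, [0] = -5, elsewhere -15215}, w = -1, z = 0, the precondition holds but the weakest precondition fails.
Answer: invalid


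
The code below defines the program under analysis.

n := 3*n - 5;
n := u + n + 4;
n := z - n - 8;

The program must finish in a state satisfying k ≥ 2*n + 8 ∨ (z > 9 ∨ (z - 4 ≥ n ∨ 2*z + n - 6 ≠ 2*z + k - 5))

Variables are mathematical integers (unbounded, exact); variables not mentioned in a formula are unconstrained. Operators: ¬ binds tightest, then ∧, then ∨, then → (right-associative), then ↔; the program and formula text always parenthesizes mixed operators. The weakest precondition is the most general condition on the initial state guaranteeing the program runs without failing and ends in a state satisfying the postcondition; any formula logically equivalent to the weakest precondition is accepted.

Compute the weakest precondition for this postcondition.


Working backward. After the program, the postcondition k ≥ 2*n + 8 ∨ (z > 9 ∨ (z - 4 ≥ n ∨ 2*z + n - 6 ≠ 2*z + k - 5)) must hold; in canonical form it is k ≥ 2*n + 8 ∨ z > 9 ∨ z ≥ n + 4 ∨ n ≠ k + 1.
Before n := z - n - 8: k + 2*n ≥ 2*z - 8 ∨ z > 9 ∨ n ≥ -4 ∨ z ≠ k + n + 9
Before n := u + n + 4: k + 2*n + 2*u ≥ 2*z - 16 ∨ z > 9 ∨ n + u ≥ -8 ∨ z ≠ k + n + u + 13
Before n := 3*n - 5: k + 6*n + 2*u ≥ 2*z - 6 ∨ z > 9 ∨ 3*n + u ≥ -3 ∨ z ≠ k + 3*n + u + 8
Answer: WP = k + 6*n + 2*u ≥ 2*z - 6 ∨ z > 9 ∨ 3*n + u ≥ -3 ∨ z ≠ k + 3*n + u + 8


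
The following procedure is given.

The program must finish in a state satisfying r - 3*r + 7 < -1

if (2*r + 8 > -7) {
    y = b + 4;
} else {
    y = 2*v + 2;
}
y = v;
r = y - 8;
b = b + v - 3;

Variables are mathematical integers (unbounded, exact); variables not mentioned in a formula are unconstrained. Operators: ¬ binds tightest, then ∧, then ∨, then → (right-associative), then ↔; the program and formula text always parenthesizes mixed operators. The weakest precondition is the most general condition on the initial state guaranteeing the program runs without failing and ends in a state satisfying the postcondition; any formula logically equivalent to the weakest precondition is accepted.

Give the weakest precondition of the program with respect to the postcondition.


Working backward. After the program, the postcondition r - 3*r + 7 < -1 must hold; in canonical form it is 2*r > 8.
Before b := b + v - 3: 2*r > 8
Before r := y - 8: 2*y > 24
Before y := v: 2*v > 24
Then branch requires 2*v > 24; else branch requires 2*v > 24.
Before the if: (2*r > -15 → 2*v > 24) ∧ ((¬(2*r > -15)) → 2*v > 24)
Answer: WP = (2*r > -15 → 2*v > 24) ∧ ((¬(2*r > -15)) → 2*v > 24)


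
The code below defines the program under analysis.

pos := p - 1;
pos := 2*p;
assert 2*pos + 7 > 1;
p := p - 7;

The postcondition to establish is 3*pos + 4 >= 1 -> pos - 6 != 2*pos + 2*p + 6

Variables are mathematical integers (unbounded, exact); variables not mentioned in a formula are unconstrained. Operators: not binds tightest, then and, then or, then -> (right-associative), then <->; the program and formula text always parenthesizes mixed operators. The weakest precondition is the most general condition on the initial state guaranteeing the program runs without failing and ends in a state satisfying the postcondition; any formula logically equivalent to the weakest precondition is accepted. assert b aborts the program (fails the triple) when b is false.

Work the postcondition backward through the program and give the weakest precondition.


Working backward. After the program, the postcondition 3*pos + 4 >= 1 -> pos - 6 != 2*pos + 2*p + 6 must hold; in canonical form it is 3*pos >= -3 -> 2*p + pos != -12.
Before p := p - 7: 3*pos >= -3 -> 2*p + pos != 2
Before assert 2*pos + 7 > 1: 2*pos > -6 and (3*pos >= -3 -> 2*p + pos != 2)
Before pos := 2*p: 4*p > -6 and (6*p >= -3 -> 4*p != 2)
Before pos := p - 1: 4*p > -6 and (6*p >= -3 -> 4*p != 2)
Answer: WP = 4*p > -6 and (6*p >= -3 -> 4*p != 2)


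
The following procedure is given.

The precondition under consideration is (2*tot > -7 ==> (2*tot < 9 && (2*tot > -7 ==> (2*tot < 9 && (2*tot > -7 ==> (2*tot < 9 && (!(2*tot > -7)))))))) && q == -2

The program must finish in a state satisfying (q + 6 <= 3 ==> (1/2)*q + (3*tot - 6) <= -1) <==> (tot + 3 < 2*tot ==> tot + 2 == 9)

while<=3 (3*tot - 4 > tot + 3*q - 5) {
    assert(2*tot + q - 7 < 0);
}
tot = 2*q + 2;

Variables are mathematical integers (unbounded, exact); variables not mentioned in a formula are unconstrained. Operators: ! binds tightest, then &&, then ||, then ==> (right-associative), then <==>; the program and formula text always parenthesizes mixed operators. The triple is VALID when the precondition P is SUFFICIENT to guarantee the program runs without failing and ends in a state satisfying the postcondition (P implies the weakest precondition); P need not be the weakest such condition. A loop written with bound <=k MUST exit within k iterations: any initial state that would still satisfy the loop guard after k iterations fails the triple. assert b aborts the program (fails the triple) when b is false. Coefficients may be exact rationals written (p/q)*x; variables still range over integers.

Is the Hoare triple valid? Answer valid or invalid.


Working backward. After the program, the postcondition (q + 6 <= 3 ==> (1/2)*q + (3*tot - 6) <= -1) <==> (tot + 3 < 2*tot ==> tot + 2 == 9) must hold; in canonical form it is (q <= -3 ==> (1/2)*q + 3*tot <= 5) <==> (tot > 3 ==> tot == 7).
Before tot := 2*q + 2: (q <= -3 ==> (13/2)*q <= -1) <==> (2*q > 1 ==> 2*q == 5)
Before the loop (bound <=3), unroll the exhaustion recursion (WP_0 = exit-now case; WP_j = one more guarded iteration, up to j = 3):
  WP_0: (!(2*tot > 3*q - 1)) && ((q <= -3 ==> (13/2)*q <= -1) <==> (2*q > 1 ==> 2*q == 5))
  WP_1: (2*tot > 3*q - 1 ==> (q + 2*tot < 7 && (!(2*tot > 3*q - 1)) && ((q <= -3 ==> (13/2)*q <= -1) <==> (2*q > 1 ==> 2*q == 5)))) && ((!(2*tot > 3*q - 1)) ==> ((q <= -3 ==> (13/2)*q <= -1) <==> (2*q > 1 ==> 2*q == 5)))
  WP_2: (2*tot > 3*q - 1 ==> (q + 2*tot < 7 && (2*tot > 3*q - 1 ==> (q + 2*tot < 7 && (!(2*tot > 3*q - 1)) && ((q <= -3 ==> (13/2)*q <= -1) <==> (2*q > 1 ==> 2*q == 5)))) && ((!(2*tot > 3*q - 1)) ==> ((q <= -3 ==> (13/2)*q <= -1) <==> (2*q > 1 ==> 2*q == 5))))) && ((!(2*tot > 3*q - 1)) ==> ((q <= -3 ==> (13/2)*q <= -1) <==> (2*q > 1 ==> 2*q == 5)))
  WP_3: (2*tot > 3*q - 1 ==> (q + 2*tot < 7 && (2*tot > 3*q - 1 ==> (q + 2*tot < 7 && (2*tot > 3*q - 1 ==> (q + 2*tot < 7 && (!(2*tot > 3*q - 1)) && ((q <= -3 ==> (13/2)*q <= -1) <==> (2*q > 1 ==> 2*q == 5)))) && ((!(2*tot > 3*q - 1)) ==> ((q <= -3 ==> (13/2)*q <= -1) <==> (2*q > 1 ==> 2*q == 5))))) && ((!(2*tot > 3*q - 1)) ==> ((q <= -3 ==> (13/2)*q <= -1) <==> (2*q > 1 ==> 2*q == 5))))) && ((!(2*tot > 3*q - 1)) ==> ((q <= -3 ==> (13/2)*q <= -1) <==> (2*q > 1 ==> 2*q == 5)))
So before the loop: (2*tot > 3*q - 1 ==> (q + 2*tot < 7 && (2*tot > 3*q - 1 ==> (q + 2*tot < 7 && (2*tot > 3*q - 1 ==> (q + 2*tot < 7 && (!(2*tot > 3*q - 1)) && ((q <= -3 ==> (13/2)*q <= -1) <==> (2*q > 1 ==> 2*q == 5)))) && ((!(2*tot > 3*q - 1)) ==> ((q <= -3 ==> (13/2)*q <= -1) <==> (2*q > 1 ==> 2*q == 5))))) && ((!(2*tot > 3*q - 1)) ==> ((q <= -3 ==> (13/2)*q <= -1) <==> (2*q > 1 ==> 2*q == 5))))) && ((!(2*tot > 3*q - 1)) ==> ((q <= -3 ==> (13/2)*q <= -1) <==> (2*q > 1 ==> 2*q == 5)))
The weakest precondition is (2*tot > 3*q - 1 ==> (q + 2*tot < 7 && (2*tot > 3*q - 1 ==> (q + 2*tot < 7 && (2*tot > 3*q - 1 ==> (q + 2*tot < 7 && (!(2*tot > 3*q - 1)) && ((q <= -3 ==> (13/2)*q <= -1) <==> (2*q > 1 ==> 2*q == 5)))) && ((!(2*tot > 3*q - 1)) ==> ((q <= -3 ==> (13/2)*q <= -1) <==> (2*q > 1 ==> 2*q == 5))))) && ((!(2*tot > 3*q - 1)) ==> ((q <= -3 ==> (13/2)*q <= -1) <==> (2*q > 1 ==> 2*q == 5))))) && ((!(2*tot > 3*q - 1)) ==> ((q <= -3 ==> (13/2)*q <= -1) <==> (2*q > 1 ==> 2*q == 5))).
Check whether (2*tot > -7 ==> (2*tot < 9 && (2*tot > -7 ==> (2*tot < 9 && (2*tot > -7 ==> (2*tot < 9 && (!(2*tot > -7)))))))) && q == -2 implies it.
Every state satisfying the precondition satisfies the weakest precondition: the implication holds.
Answer: valid


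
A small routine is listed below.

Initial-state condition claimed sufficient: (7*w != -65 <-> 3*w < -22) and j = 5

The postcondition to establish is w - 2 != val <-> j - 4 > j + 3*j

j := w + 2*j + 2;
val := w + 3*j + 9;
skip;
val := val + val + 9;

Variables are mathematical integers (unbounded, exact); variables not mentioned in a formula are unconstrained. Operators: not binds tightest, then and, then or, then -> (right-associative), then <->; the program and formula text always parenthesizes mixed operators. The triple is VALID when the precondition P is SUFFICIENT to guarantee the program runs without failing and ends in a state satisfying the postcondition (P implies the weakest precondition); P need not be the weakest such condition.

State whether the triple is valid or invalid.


Working backward. After the program, the postcondition w - 2 != val <-> j - 4 > j + 3*j must hold; in canonical form it is w != val + 2 <-> 3*j < -4.
Before val := val + val + 9: w != 2*val + 11 <-> 3*j < -4
Before skip: w != 2*val + 11 <-> 3*j < -4
Before val := w + 3*j + 9: 6*j + w != -29 <-> 3*j < -4
Before j := w + 2*j + 2: 12*j + 7*w != -41 <-> 6*j + 3*w < -10
The weakest precondition is 12*j + 7*w != -41 <-> 6*j + 3*w < -10.
Check whether (7*w != -65 <-> 3*w < -22) and j = 5 implies it.
Countermodel: at the initial state j = 5, w = -13, the precondition holds but the weakest precondition fails.
Answer: invalid


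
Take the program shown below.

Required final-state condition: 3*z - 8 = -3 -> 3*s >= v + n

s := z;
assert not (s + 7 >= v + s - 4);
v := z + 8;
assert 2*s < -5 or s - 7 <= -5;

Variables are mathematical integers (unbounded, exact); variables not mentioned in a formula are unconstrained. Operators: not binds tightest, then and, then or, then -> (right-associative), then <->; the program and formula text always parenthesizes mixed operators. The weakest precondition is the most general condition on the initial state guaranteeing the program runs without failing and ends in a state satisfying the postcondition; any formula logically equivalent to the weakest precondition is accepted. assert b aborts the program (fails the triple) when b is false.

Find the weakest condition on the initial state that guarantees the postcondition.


Working backward. After the program, the postcondition 3*z - 8 = -3 -> 3*s >= v + n must hold; in canonical form it is 3*z = 5 -> 3*s >= n + v.
Before assert 2*s < -5 or s - 7 <= -5: (2*s < -5 or s <= 2) and (3*z = 5 -> 3*s >= n + v)
Before v := z + 8: (2*s < -5 or s <= 2) and (3*z = 5 -> 3*s >= n + z + 8)
Before assert not (s + 7 >= v + s - 4): (not (v <= 11)) and (2*s < -5 or s <= 2) and (3*z = 5 -> 3*s >= n + z + 8)
Before s := z: (not (v <= 11)) and (2*z < -5 or z <= 2) and (3*z = 5 -> 2*z >= n + 8)
Answer: WP = (not (v <= 11)) and (2*z < -5 or z <= 2) and (3*z = 5 -> 2*z >= n + 8)


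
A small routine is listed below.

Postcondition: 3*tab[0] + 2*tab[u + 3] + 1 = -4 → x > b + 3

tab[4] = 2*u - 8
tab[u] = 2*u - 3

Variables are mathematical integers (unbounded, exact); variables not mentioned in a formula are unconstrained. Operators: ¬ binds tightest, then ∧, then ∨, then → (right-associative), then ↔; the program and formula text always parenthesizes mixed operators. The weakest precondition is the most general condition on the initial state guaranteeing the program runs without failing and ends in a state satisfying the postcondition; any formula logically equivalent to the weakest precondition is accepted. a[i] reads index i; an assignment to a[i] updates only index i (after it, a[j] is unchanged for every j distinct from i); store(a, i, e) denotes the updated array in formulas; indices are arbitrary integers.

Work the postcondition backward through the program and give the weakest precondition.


Working backward. After the program, the postcondition 3*tab[0] + 2*tab[u + 3] + 1 = -4 → x > b + 3 must hold; in canonical form it is 2*tab[u + 3] + 3*tab[0] = -5 → x > b + 3.
Before tab[u] := 2*u - 3: 2*store(tab, u, 2*u - 3)[u + 3] + 3*store(tab, u, 2*u - 3)[0] = -5 → x > b + 3
Before tab[4] := 2*u - 8: 2*store(store(tab, 4, 2*u - 8), u, 2*u - 3)[u + 3] + 3*store(store(tab, 4, 2*u - 8), u, 2*u - 3)[0] = -5 → x > b + 3
Answer: WP = 2*store(store(tab, 4, 2*u - 8), u, 2*u - 3)[u + 3] + 3*store(store(tab, 4, 2*u - 8), u, 2*u - 3)[0] = -5 → x > b + 3


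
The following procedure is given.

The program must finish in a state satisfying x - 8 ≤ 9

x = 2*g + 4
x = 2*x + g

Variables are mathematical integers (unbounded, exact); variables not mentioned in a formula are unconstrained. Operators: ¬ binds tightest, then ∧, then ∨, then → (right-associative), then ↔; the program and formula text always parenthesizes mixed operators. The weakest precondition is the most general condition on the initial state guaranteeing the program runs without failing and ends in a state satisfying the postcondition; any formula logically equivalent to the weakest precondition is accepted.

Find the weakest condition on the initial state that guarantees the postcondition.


Working backward. After the program, the postcondition x - 8 ≤ 9 must hold; in canonical form it is x ≤ 17.
Before x := 2*x + g: g + 2*x ≤ 17
Before x := 2*g + 4: 5*g ≤ 9
Answer: WP = 5*g ≤ 9


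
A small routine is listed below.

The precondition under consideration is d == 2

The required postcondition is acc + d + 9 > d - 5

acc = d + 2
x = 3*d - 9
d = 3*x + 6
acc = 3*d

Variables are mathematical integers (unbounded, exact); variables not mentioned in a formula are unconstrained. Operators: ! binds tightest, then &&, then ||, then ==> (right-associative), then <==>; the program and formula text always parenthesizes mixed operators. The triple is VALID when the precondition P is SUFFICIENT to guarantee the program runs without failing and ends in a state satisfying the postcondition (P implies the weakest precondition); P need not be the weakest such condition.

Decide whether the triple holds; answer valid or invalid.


Working backward. After the program, the postcondition acc + d + 9 > d - 5 must hold; in canonical form it is acc > -14.
Before acc := 3*d: 3*d > -14
Before d := 3*x + 6: 9*x > -32
Before x := 3*d - 9: 27*d > 49
Before acc := d + 2: 27*d > 49
The weakest precondition is 27*d > 49.
Check whether d == 2 implies it.
Every state satisfying the precondition satisfies the weakest precondition: the implication holds.
Answer: valid


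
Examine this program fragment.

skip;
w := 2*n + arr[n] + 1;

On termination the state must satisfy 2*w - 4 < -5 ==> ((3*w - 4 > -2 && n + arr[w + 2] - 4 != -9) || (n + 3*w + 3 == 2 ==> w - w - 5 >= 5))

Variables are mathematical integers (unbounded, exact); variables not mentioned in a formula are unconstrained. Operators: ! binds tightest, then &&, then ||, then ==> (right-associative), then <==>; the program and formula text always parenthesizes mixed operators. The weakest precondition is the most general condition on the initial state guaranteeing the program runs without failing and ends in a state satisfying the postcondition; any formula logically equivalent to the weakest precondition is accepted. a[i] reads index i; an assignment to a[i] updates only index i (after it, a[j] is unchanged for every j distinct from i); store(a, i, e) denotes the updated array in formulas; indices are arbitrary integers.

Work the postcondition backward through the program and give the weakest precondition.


Working backward. After the program, the postcondition 2*w - 4 < -5 ==> ((3*w - 4 > -2 && n + arr[w + 2] - 4 != -9) || (n + 3*w + 3 == 2 ==> w - w - 5 >= 5)) must hold; in canonical form it is 2*w < -1 ==> ((3*w > 2 && arr[w + 2] + n != -5) || (!(n + 3*w == -1))).
Before w := 2*n + arr[n] + 1: 2*arr[n] + 4*n < -3 ==> ((3*arr[n] + 6*n > -1 && arr[arr[n] + 2*n + 3] + n != -5) || (!(3*arr[n] + 7*n == -4)))
Before skip: 2*arr[n] + 4*n < -3 ==> ((3*arr[n] + 6*n > -1 && arr[arr[n] + 2*n + 3] + n != -5) || (!(3*arr[n] + 7*n == -4)))
Answer: WP = 2*arr[n] + 4*n < -3 ==> ((3*arr[n] + 6*n > -1 && arr[arr[n] + 2*n + 3] + n != -5) || (!(3*arr[n] + 7*n == -4)))


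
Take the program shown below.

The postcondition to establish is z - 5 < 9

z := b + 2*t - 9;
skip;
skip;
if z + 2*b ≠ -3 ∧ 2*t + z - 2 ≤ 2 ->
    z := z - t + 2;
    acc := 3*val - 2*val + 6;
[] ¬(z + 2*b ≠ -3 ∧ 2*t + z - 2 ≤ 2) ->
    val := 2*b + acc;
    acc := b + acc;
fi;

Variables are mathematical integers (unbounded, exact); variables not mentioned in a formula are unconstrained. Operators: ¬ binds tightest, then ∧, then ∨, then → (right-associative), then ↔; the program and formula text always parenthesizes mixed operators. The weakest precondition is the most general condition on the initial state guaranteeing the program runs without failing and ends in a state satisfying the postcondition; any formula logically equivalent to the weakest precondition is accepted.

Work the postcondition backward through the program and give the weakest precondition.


Working backward. After the program, the postcondition z - 5 < 9 must hold; in canonical form it is z < 14.
Then branch requires z < t + 12; else branch requires z < 14.
Before the if: ((2*b + z ≠ -3 ∧ 2*t + z ≤ 4) → z < t + 12) ∧ ((¬(2*b + z ≠ -3 ∧ 2*t + z ≤ 4)) → z < 14)
Before skip: ((2*b + z ≠ -3 ∧ 2*t + z ≤ 4) → z < t + 12) ∧ ((¬(2*b + z ≠ -3 ∧ 2*t + z ≤ 4)) → z < 14)
Before skip: ((2*b + z ≠ -3 ∧ 2*t + z ≤ 4) → z < t + 12) ∧ ((¬(2*b + z ≠ -3 ∧ 2*t + z ≤ 4)) → z < 14)
Before z := b + 2*t - 9: ((3*b + 2*t ≠ 6 ∧ b + 4*t ≤ 13) → b + t < 21) ∧ ((¬(3*b + 2*t ≠ 6 ∧ b + 4*t ≤ 13)) → b + 2*t < 23)
Answer: WP = ((3*b + 2*t ≠ 6 ∧ b + 4*t ≤ 13) → b + t < 21) ∧ ((¬(3*b + 2*t ≠ 6 ∧ b + 4*t ≤ 13)) → b + 2*t < 23)


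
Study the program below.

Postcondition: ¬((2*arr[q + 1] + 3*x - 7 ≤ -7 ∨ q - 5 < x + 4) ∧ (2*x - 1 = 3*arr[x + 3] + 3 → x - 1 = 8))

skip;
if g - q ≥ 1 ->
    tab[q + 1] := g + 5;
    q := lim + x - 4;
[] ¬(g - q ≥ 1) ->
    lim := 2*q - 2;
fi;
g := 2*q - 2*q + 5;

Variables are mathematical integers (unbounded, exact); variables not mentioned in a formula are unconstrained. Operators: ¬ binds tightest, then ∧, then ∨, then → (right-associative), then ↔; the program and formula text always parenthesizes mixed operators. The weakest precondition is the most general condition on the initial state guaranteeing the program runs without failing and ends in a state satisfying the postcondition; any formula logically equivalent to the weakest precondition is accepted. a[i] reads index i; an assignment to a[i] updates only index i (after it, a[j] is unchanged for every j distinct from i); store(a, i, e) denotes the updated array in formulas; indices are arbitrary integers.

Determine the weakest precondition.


Working backward. After the program, the postcondition ¬((2*arr[q + 1] + 3*x - 7 ≤ -7 ∨ q - 5 < x + 4) ∧ (2*x - 1 = 3*arr[x + 3] + 3 → x - 1 = 8)) must hold; in canonical form it is ¬((2*arr[q + 1] + 3*x ≤ 0 ∨ q < x + 9) ∧ (2*x = 3*arr[x + 3] + 4 → x = 9)).
Before g := 2*q - 2*q + 5: ¬((2*arr[q + 1] + 3*x ≤ 0 ∨ q < x + 9) ∧ (2*x = 3*arr[x + 3] + 4 → x = 9))
Then branch requires ¬((2*arr[lim + x - 3] + 3*x ≤ 0 ∨ lim < 13) ∧ (2*x = 3*arr[x + 3] + 4 → x = 9)); else branch requires ¬((2*arr[q + 1] + 3*x ≤ 0 ∨ q < x + 9) ∧ (2*x = 3*arr[x + 3] + 4 → x = 9)).
Before the if: (g ≥ q + 1 → (¬((2*arr[lim + x - 3] + 3*x ≤ 0 ∨ lim < 13) ∧ (2*x = 3*arr[x + 3] + 4 → x = 9)))) ∧ ((¬(g ≥ q + 1)) → (¬((2*arr[q + 1] + 3*x ≤ 0 ∨ q < x + 9) ∧ (2*x = 3*arr[x + 3] + 4 → x = 9))))
Before skip: (g ≥ q + 1 → (¬((2*arr[lim + x - 3] + 3*x ≤ 0 ∨ lim < 13) ∧ (2*x = 3*arr[x + 3] + 4 → x = 9)))) ∧ ((¬(g ≥ q + 1)) → (¬((2*arr[q + 1] + 3*x ≤ 0 ∨ q < x + 9) ∧ (2*x = 3*arr[x + 3] + 4 → x = 9))))
Answer: WP = (g ≥ q + 1 → (¬((2*arr[lim + x - 3] + 3*x ≤ 0 ∨ lim < 13) ∧ (2*x = 3*arr[x + 3] + 4 → x = 9)))) ∧ ((¬(g ≥ q + 1)) → (¬((2*arr[q + 1] + 3*x ≤ 0 ∨ q < x + 9) ∧ (2*x = 3*arr[x + 3] + 4 → x = 9))))


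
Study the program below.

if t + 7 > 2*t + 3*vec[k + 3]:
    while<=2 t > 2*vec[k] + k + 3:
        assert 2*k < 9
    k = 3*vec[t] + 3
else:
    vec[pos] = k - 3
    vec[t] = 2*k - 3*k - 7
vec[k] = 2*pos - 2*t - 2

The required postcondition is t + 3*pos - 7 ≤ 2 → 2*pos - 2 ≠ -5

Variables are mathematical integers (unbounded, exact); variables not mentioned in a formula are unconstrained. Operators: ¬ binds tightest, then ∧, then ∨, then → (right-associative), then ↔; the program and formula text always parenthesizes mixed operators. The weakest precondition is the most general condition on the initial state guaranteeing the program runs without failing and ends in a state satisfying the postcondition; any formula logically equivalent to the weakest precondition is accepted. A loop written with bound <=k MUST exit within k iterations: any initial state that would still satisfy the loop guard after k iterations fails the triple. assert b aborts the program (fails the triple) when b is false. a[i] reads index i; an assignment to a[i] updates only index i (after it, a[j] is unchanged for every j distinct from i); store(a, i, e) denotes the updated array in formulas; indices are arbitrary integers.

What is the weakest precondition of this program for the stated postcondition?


Working backward. After the program, the postcondition t + 3*pos - 7 ≤ 2 → 2*pos - 2 ≠ -5 must hold; in canonical form it is 3*pos + t ≤ 9 → 2*pos ≠ -3.
Before vec[k] := 2*pos - 2*t - 2: 3*pos + t ≤ 9 → 2*pos ≠ -3
Then branch requires (t > 2*vec[k] + k + 3 → (2*k < 9 ∧ (t > 2*vec[k] + k + 3 → (2*k < 9 ∧ (¬(t > 2*vec[k] + k + 3)) ∧ (3*pos + t ≤ 9 → 2*pos ≠ -3))) ∧ ((¬(t > 2*vec[k] + k + 3)) → (3*pos + t ≤ 9 → 2*pos ≠ -3)))) ∧ ((¬(t > 2*vec[k] + k + 3)) → (3*pos + t ≤ 9 → 2*pos ≠ -3)); else branch requires 3*pos + t ≤ 9 → 2*pos ≠ -3.
Before the if: (3*vec[k + 3] + t < 7 → ((t > 2*vec[k] + k + 3 → (2*k < 9 ∧ (t > 2*vec[k] + k + 3 → (2*k < 9 ∧ (¬(t > 2*vec[k] + k + 3)) ∧ (3*pos + t ≤ 9 → 2*pos ≠ -3))) ∧ ((¬(t > 2*vec[k] + k + 3)) → (3*pos + t ≤ 9 → 2*pos ≠ -3)))) ∧ ((¬(t > 2*vec[k] + k + 3)) → (3*pos + t ≤ 9 → 2*pos ≠ -3)))) ∧ ((¬(3*vec[k + 3] + t < 7)) → (3*pos + t ≤ 9 → 2*pos ≠ -3))
Answer: WP = (3*vec[k + 3] + t < 7 → ((t > 2*vec[k] + k + 3 → (2*k < 9 ∧ (t > 2*vec[k] + k + 3 → (2*k < 9 ∧ (¬(t > 2*vec[k] + k + 3)) ∧ (3*pos + t ≤ 9 → 2*pos ≠ -3))) ∧ ((¬(t > 2*vec[k] + k + 3)) → (3*pos + t ≤ 9 → 2*pos ≠ -3)))) ∧ ((¬(t > 2*vec[k] + k + 3)) → (3*pos + t ≤ 9 → 2*pos ≠ -3)))) ∧ ((¬(3*vec[k + 3] + t < 7)) → (3*pos + t ≤ 9 → 2*pos ≠ -3))


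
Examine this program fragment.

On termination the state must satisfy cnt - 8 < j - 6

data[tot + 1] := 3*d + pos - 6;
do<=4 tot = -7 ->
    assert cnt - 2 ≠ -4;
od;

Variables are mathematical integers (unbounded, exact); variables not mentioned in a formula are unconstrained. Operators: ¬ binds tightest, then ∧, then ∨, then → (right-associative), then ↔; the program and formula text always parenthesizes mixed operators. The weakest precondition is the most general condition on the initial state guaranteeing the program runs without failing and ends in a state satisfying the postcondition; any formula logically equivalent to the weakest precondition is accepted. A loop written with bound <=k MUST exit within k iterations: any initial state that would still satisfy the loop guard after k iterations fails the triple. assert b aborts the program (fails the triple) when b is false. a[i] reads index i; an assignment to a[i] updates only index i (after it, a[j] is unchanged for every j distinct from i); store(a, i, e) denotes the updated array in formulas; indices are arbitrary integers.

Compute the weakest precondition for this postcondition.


Working backward. After the program, the postcondition cnt - 8 < j - 6 must hold; in canonical form it is cnt < j + 2.
Before the loop (bound <=4), unroll the exhaustion recursion (WP_0 = exit-now case; WP_j = one more guarded iteration, up to j = 4):
  WP_0: (¬(tot = -7)) ∧ cnt < j + 2
  WP_1: (tot = -7 → (cnt ≠ -2 ∧ (¬(tot = -7)) ∧ cnt < j + 2)) ∧ ((¬(tot = -7)) → cnt < j + 2)
  WP_2: (tot = -7 → (cnt ≠ -2 ∧ (tot = -7 → (cnt ≠ -2 ∧ (¬(tot = -7)) ∧ cnt < j + 2)) ∧ ((¬(tot = -7)) → cnt < j + 2))) ∧ ((¬(tot = -7)) → cnt < j + 2)
  WP_3: (tot = -7 → (cnt ≠ -2 ∧ (tot = -7 → (cnt ≠ -2 ∧ (tot = -7 → (cnt ≠ -2 ∧ (¬(tot = -7)) ∧ cnt < j + 2)) ∧ ((¬(tot = -7)) → cnt < j + 2))) ∧ ((¬(tot = -7)) → cnt < j + 2))) ∧ ((¬(tot = -7)) → cnt < j + 2)
  WP_4: (tot = -7 → (cnt ≠ -2 ∧ (tot = -7 → (cnt ≠ -2 ∧ (tot = -7 → (cnt ≠ -2 ∧ (tot = -7 → (cnt ≠ -2 ∧ (¬(tot = -7)) ∧ cnt < j + 2)) ∧ ((¬(tot = -7)) → cnt < j + 2))) ∧ ((¬(tot = -7)) → cnt < j + 2))) ∧ ((¬(tot = -7)) → cnt < j + 2))) ∧ ((¬(tot = -7)) → cnt < j + 2)
So before the loop: (tot = -7 → (cnt ≠ -2 ∧ (tot = -7 → (cnt ≠ -2 ∧ (tot = -7 → (cnt ≠ -2 ∧ (tot = -7 → (cnt ≠ -2 ∧ (¬(tot = -7)) ∧ cnt < j + 2)) ∧ ((¬(tot = -7)) → cnt < j + 2))) ∧ ((¬(tot = -7)) → cnt < j + 2))) ∧ ((¬(tot = -7)) → cnt < j + 2))) ∧ ((¬(tot = -7)) → cnt < j + 2)
Before data[tot + 1] := 3*d + pos - 6: (tot = -7 → (cnt ≠ -2 ∧ (tot = -7 → (cnt ≠ -2 ∧ (tot = -7 → (cnt ≠ -2 ∧ (tot = -7 → (cnt ≠ -2 ∧ (¬(tot = -7)) ∧ cnt < j + 2)) ∧ ((¬(tot = -7)) → cnt < j + 2))) ∧ ((¬(tot = -7)) → cnt < j + 2))) ∧ ((¬(tot = -7)) → cnt < j + 2))) ∧ ((¬(tot = -7)) → cnt < j + 2)
Answer: WP = (tot = -7 → (cnt ≠ -2 ∧ (tot = -7 → (cnt ≠ -2 ∧ (tot = -7 → (cnt ≠ -2 ∧ (tot = -7 → (cnt ≠ -2 ∧ (¬(tot = -7)) ∧ cnt < j + 2)) ∧ ((¬(tot = -7)) → cnt < j + 2))) ∧ ((¬(tot = -7)) → cnt < j + 2))) ∧ ((¬(tot = -7)) → cnt < j + 2))) ∧ ((¬(tot = -7)) → cnt < j + 2)


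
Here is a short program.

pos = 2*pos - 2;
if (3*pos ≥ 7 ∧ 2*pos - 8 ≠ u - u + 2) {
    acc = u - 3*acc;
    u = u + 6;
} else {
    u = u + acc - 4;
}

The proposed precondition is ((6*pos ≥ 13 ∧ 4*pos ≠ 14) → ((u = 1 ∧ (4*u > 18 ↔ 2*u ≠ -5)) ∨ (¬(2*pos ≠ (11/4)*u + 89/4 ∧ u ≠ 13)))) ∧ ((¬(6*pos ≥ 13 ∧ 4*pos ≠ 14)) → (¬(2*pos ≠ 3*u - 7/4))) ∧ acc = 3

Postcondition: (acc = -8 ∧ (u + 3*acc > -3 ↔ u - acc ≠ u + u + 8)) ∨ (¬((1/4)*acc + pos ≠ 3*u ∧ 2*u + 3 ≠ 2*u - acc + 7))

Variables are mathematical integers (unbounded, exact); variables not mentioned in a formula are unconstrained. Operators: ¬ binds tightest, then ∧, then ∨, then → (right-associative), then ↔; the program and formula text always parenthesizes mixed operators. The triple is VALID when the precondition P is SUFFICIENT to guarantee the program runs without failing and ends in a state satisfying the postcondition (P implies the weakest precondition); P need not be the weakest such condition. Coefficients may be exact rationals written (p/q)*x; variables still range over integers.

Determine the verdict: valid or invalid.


Working backward. After the program, the postcondition (acc = -8 ∧ (u + 3*acc > -3 ↔ u - acc ≠ u + u + 8)) ∨ (¬((1/4)*acc + pos ≠ 3*u ∧ 2*u + 3 ≠ 2*u - acc + 7)) must hold; in canonical form it is (acc = -8 ∧ (3*acc + u > -3 ↔ acc + u ≠ -8)) ∨ (¬((1/4)*acc + pos ≠ 3*u ∧ acc ≠ 4)).
Then branch requires (u = 3*acc - 8 ∧ (4*u > 9*acc - 9 ↔ 2*u ≠ 3*acc - 14)) ∨ (¬(pos ≠ (3/4)*acc + (11/4)*u + 18 ∧ u ≠ 3*acc + 4)); else branch requires (acc = -8 ∧ (4*acc + u > 1 ↔ 2*acc + u ≠ -4)) ∨ (¬(pos ≠ (11/4)*acc + 3*u - 12 ∧ acc ≠ 4)).
Before the if: ((3*pos ≥ 7 ∧ 2*pos ≠ 10) → ((u = 3*acc - 8 ∧ (4*u > 9*acc - 9 ↔ 2*u ≠ 3*acc - 14)) ∨ (¬(pos ≠ (3/4)*acc + (11/4)*u + 18 ∧ u ≠ 3*acc + 4)))) ∧ ((¬(3*pos ≥ 7 ∧ 2*pos ≠ 10)) → ((acc = -8 ∧ (4*acc + u > 1 ↔ 2*acc + u ≠ -4)) ∨ (¬(pos ≠ (11/4)*acc + 3*u - 12 ∧ acc ≠ 4))))
Before pos := 2*pos - 2: ((6*pos ≥ 13 ∧ 4*pos ≠ 14) → ((u = 3*acc - 8 ∧ (4*u > 9*acc - 9 ↔ 2*u ≠ 3*acc - 14)) ∨ (¬(2*pos ≠ (3/4)*acc + (11/4)*u + 20 ∧ u ≠ 3*acc + 4)))) ∧ ((¬(6*pos ≥ 13 ∧ 4*pos ≠ 14)) → ((acc = -8 ∧ (4*acc + u > 1 ↔ 2*acc + u ≠ -4)) ∨ (¬(2*pos ≠ (11/4)*acc + 3*u - 10 ∧ acc ≠ 4))))
The weakest precondition is ((6*pos ≥ 13 ∧ 4*pos ≠ 14) → ((u = 3*acc - 8 ∧ (4*u > 9*acc - 9 ↔ 2*u ≠ 3*acc - 14)) ∨ (¬(2*pos ≠ (3/4)*acc + (11/4)*u + 20 ∧ u ≠ 3*acc + 4)))) ∧ ((¬(6*pos ≥ 13 ∧ 4*pos ≠ 14)) → ((acc = -8 ∧ (4*acc + u > 1 ↔ 2*acc + u ≠ -4)) ∨ (¬(2*pos ≠ (11/4)*acc + 3*u - 10 ∧ acc ≠ 4)))).
Check whether ((6*pos ≥ 13 ∧ 4*pos ≠ 14) → ((u = 1 ∧ (4*u > 18 ↔ 2*u ≠ -5)) ∨ (¬(2*pos ≠ (11/4)*u + 89/4 ∧ u ≠ 13)))) ∧ ((¬(6*pos ≥ 13 ∧ 4*pos ≠ 14)) → (¬(2*pos ≠ 3*u - 7/4))) ∧ acc = 3 implies it.
Every state satisfying the precondition satisfies the weakest precondition: the implication holds.
Answer: valid


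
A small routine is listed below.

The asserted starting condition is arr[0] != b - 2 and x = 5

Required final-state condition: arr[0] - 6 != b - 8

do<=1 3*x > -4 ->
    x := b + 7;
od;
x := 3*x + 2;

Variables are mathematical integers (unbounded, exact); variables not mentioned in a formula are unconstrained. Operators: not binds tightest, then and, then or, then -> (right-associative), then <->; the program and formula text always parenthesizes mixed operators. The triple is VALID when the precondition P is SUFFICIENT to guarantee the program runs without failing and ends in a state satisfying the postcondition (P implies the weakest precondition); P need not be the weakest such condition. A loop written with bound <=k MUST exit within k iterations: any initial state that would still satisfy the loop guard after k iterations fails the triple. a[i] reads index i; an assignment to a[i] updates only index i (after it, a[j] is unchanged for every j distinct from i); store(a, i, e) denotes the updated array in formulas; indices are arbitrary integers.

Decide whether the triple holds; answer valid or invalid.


Working backward. After the program, the postcondition arr[0] - 6 != b - 8 must hold; in canonical form it is arr[0] != b - 2.
Before x := 3*x + 2: arr[0] != b - 2
Before the loop (bound <=1), unroll the exhaustion recursion (WP_0 = exit-now case; WP_j = one more guarded iteration, up to j = 1):
  WP_0: (not (3*x > -4)) and arr[0] != b - 2
  WP_1: (3*x > -4 -> ((not (3*b > -25)) and arr[0] != b - 2)) and ((not (3*x > -4)) -> arr[0] != b - 2)
So before the loop: (3*x > -4 -> ((not (3*b > -25)) and arr[0] != b - 2)) and ((not (3*x > -4)) -> arr[0] != b - 2)
The weakest precondition is (3*x > -4 -> ((not (3*b > -25)) and arr[0] != b - 2)) and ((not (3*x > -4)) -> arr[0] != b - 2).
Check whether arr[0] != b - 2 and x = 5 implies it.
Countermodel: at the initial state arr = {[0] = -9, elsewhere -9}, b = -8, x = 5, the precondition holds but the weakest precondition fails.
Answer: invalid


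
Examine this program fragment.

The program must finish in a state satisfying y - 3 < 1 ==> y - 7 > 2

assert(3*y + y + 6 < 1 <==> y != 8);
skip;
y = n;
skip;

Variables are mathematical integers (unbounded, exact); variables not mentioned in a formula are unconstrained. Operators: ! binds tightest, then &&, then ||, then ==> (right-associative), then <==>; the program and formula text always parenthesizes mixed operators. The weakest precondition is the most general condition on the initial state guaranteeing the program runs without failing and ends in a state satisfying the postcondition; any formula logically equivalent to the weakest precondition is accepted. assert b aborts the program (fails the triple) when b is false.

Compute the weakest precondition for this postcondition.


Working backward. After the program, the postcondition y - 3 < 1 ==> y - 7 > 2 must hold; in canonical form it is y < 4 ==> y > 9.
Before skip: y < 4 ==> y > 9
Before y := n: n < 4 ==> n > 9
Before skip: n < 4 ==> n > 9
Before assert 3*y + y + 6 < 1 <==> y != 8: (4*y < -5 <==> y != 8) && (n < 4 ==> n > 9)
Answer: WP = (4*y < -5 <==> y != 8) && (n < 4 ==> n > 9)


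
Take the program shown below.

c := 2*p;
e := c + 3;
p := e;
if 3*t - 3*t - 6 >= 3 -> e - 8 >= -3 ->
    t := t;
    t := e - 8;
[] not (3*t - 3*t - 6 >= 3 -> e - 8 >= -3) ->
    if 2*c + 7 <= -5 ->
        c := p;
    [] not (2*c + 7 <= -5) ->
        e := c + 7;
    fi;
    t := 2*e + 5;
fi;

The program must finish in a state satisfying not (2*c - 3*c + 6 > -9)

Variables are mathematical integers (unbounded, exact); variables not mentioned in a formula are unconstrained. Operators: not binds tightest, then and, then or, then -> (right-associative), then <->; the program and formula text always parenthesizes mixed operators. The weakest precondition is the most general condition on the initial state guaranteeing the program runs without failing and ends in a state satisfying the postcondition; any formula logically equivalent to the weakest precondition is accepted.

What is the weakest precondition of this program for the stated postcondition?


Working backward. After the program, the postcondition not (2*c - 3*c + 6 > -9) must hold; in canonical form it is not (c < 15).
Then branch requires not (c < 15); else branch requires (2*c <= -12 -> (not (p < 15))) and ((not (2*c <= -12)) -> (not (c < 15))).
Before the if: not (c < 15)
Before p := e: not (c < 15)
Before e := c + 3: not (c < 15)
Before c := 2*p: not (2*p < 15)
Answer: WP = not (2*p < 15)
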